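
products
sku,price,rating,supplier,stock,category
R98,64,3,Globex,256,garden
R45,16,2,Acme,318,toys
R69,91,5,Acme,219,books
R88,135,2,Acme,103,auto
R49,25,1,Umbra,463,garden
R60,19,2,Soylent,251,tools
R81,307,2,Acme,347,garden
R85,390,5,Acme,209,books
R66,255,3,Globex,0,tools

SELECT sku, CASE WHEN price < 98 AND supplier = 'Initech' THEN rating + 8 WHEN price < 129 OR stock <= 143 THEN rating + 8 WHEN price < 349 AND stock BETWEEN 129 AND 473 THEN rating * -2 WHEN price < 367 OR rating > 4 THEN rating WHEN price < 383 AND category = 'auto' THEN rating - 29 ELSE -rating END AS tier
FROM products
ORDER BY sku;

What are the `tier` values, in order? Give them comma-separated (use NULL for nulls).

sku=R45: price < 129 OR stock <= 143 → 10
sku=R49: price < 129 OR stock <= 143 → 9
sku=R60: price < 129 OR stock <= 143 → 10
sku=R66: price < 129 OR stock <= 143 → 11
sku=R69: price < 129 OR stock <= 143 → 13
sku=R81: price < 349 AND stock BETWEEN 129 AND 473 → -4
sku=R85: price < 367 OR rating > 4 → 5
sku=R88: price < 129 OR stock <= 143 → 10
sku=R98: price < 129 OR stock <= 143 → 11

10, 9, 10, 11, 13, -4, 5, 10, 11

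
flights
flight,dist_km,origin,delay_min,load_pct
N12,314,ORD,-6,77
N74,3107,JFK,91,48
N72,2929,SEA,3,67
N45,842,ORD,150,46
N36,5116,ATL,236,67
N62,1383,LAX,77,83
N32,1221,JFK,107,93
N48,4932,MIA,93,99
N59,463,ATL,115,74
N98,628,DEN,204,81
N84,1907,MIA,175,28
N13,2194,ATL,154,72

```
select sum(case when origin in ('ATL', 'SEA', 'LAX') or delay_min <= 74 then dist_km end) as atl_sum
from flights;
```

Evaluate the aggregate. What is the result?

12399

flight=N12: ✓ → 314
flight=N74: ✗
flight=N72: ✓ → 2929
flight=N45: ✗
flight=N36: ✓ → 5116
flight=N62: ✓ → 1383
flight=N32: ✗
flight=N48: ✗
flight=N59: ✓ → 463
flight=N98: ✗
flight=N84: ✗
flight=N13: ✓ → 2194
atl_sum = 314 + 2929 + 5116 + 1383 + 463 + 2194 = 12399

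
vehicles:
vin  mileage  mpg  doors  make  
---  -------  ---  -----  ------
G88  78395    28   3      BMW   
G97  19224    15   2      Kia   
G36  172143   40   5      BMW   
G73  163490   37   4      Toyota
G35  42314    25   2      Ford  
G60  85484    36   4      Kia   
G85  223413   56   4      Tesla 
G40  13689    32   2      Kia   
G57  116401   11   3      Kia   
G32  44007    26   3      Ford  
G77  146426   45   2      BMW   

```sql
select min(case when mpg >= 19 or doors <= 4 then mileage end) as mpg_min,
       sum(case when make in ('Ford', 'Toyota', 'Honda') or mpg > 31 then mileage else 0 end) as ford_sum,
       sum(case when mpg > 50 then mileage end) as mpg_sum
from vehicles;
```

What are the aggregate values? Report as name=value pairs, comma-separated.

[mpg_min: mpg >= 19 or doors <= 4]
vin=G88: ✓ → 78395
vin=G97: ✓ → 19224
vin=G36: ✓ → 172143
vin=G73: ✓ → 163490
vin=G35: ✓ → 42314
vin=G60: ✓ → 85484
vin=G85: ✓ → 223413
vin=G40: ✓ → 13689
vin=G57: ✓ → 116401
vin=G32: ✓ → 44007
vin=G77: ✓ → 146426
mpg_min = MIN(78395, 19224, 172143, 163490, 42314, 85484, 223413, 13689, 116401, 44007, 146426) = 13689
—
[ford_sum: make in ('Ford', 'Toyota', 'Honda') or mpg > 31]
vin=G88: ✗
vin=G97: ✗
vin=G36: ✓ → 172143
vin=G73: ✓ → 163490
vin=G35: ✓ → 42314
vin=G60: ✓ → 85484
vin=G85: ✓ → 223413
vin=G40: ✓ → 13689
vin=G57: ✗
vin=G32: ✓ → 44007
vin=G77: ✓ → 146426
ford_sum = 172143 + 163490 + 42314 + 85484 + 223413 + 13689 + 44007 + 146426 = 890966
—
[mpg_sum: mpg > 50]
vin=G88: ✗
vin=G97: ✗
vin=G36: ✗
vin=G73: ✗
vin=G35: ✗
vin=G60: ✗
vin=G85: ✓ → 223413
vin=G40: ✗
vin=G57: ✗
vin=G32: ✗
vin=G77: ✗
mpg_sum = 223413

mpg_min=13689, ford_sum=890966, mpg_sum=223413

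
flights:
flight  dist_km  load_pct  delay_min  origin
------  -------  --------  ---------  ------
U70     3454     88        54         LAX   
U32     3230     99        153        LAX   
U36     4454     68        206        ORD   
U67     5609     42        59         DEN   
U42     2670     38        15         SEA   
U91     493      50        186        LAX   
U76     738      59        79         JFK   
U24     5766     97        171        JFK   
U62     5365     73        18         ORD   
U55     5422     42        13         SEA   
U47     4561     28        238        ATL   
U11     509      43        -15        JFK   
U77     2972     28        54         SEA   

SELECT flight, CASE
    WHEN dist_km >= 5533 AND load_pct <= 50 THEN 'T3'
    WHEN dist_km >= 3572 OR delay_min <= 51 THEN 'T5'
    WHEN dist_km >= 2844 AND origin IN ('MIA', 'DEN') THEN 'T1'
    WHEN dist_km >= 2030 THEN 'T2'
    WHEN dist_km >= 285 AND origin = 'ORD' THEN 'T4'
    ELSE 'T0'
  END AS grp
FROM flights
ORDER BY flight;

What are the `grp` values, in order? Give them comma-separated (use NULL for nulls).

flight=U11: dist_km >= 3572 OR delay_min <= 51 → T5
flight=U24: dist_km >= 3572 OR delay_min <= 51 → T5
flight=U32: dist_km >= 2030 → T2
flight=U36: dist_km >= 3572 OR delay_min <= 51 → T5
flight=U42: dist_km >= 3572 OR delay_min <= 51 → T5
flight=U47: dist_km >= 3572 OR delay_min <= 51 → T5
flight=U55: dist_km >= 3572 OR delay_min <= 51 → T5
flight=U62: dist_km >= 3572 OR delay_min <= 51 → T5
flight=U67: dist_km >= 5533 AND load_pct <= 50 → T3
flight=U70: dist_km >= 2030 → T2
flight=U76: ELSE → T0
flight=U77: dist_km >= 2030 → T2
flight=U91: ELSE → T0

T5, T5, T2, T5, T5, T5, T5, T5, T3, T2, T0, T2, T0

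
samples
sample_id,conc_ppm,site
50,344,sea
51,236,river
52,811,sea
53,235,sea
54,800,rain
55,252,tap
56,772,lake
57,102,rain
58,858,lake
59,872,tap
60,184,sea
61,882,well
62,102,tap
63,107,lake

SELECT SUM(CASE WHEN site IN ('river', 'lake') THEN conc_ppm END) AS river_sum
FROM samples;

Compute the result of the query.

1973

sample_id=50: ✗
sample_id=51: ✓ → 236
sample_id=52: ✗
sample_id=53: ✗
sample_id=54: ✗
sample_id=55: ✗
sample_id=56: ✓ → 772
sample_id=57: ✗
sample_id=58: ✓ → 858
sample_id=59: ✗
sample_id=60: ✗
sample_id=61: ✗
sample_id=62: ✗
sample_id=63: ✓ → 107
river_sum = 236 + 772 + 858 + 107 = 1973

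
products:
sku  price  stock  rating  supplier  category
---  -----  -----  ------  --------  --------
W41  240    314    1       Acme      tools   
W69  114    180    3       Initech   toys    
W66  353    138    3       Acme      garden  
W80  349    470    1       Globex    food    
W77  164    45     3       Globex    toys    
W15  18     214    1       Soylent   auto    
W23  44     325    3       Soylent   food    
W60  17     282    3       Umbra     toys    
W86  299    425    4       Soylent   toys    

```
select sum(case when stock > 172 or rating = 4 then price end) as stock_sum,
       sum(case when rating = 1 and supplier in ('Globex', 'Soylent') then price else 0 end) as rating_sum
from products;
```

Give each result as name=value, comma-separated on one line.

stock_sum=1081, rating_sum=367

[stock_sum: stock > 172 or rating = 4]
sku=W41: ✓ → 240
sku=W69: ✓ → 114
sku=W66: ✗
sku=W80: ✓ → 349
sku=W77: ✗
sku=W15: ✓ → 18
sku=W23: ✓ → 44
sku=W60: ✓ → 17
sku=W86: ✓ → 299
stock_sum = 240 + 114 + 349 + 18 + 44 + 17 + 299 = 1081
—
[rating_sum: rating = 1 and supplier in ('Globex', 'Soylent')]
sku=W41: ✗
sku=W69: ✗
sku=W66: ✗
sku=W80: ✓ → 349
sku=W77: ✗
sku=W15: ✓ → 18
sku=W23: ✗
sku=W60: ✗
sku=W86: ✗
rating_sum = 349 + 18 = 367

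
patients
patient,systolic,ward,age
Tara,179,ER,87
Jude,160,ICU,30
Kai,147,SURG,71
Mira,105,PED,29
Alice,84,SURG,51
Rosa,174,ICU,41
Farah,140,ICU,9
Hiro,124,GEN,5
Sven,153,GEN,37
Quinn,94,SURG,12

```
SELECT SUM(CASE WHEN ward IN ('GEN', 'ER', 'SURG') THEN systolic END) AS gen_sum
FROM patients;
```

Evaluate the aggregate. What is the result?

781

patient=Tara: ✓ → 179
patient=Jude: ✗
patient=Kai: ✓ → 147
patient=Mira: ✗
patient=Alice: ✓ → 84
patient=Rosa: ✗
patient=Farah: ✗
patient=Hiro: ✓ → 124
patient=Sven: ✓ → 153
patient=Quinn: ✓ → 94
gen_sum = 179 + 147 + 84 + 124 + 153 + 94 = 781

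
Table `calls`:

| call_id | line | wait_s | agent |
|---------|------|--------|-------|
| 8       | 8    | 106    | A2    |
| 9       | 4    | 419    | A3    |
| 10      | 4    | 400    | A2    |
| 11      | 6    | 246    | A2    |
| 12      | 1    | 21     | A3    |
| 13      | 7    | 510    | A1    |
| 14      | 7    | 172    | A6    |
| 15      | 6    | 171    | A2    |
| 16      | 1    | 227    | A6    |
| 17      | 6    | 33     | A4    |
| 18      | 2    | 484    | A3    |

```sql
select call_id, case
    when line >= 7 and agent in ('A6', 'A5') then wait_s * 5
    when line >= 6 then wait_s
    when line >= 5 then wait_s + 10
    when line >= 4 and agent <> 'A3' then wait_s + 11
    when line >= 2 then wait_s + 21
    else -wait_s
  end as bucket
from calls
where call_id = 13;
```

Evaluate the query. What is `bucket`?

call_id = 13: line=7, wait_s=510, agent=A1.
line >= 7 and agent in ('A6', 'A5') → false
line >= 6 → true → 510

510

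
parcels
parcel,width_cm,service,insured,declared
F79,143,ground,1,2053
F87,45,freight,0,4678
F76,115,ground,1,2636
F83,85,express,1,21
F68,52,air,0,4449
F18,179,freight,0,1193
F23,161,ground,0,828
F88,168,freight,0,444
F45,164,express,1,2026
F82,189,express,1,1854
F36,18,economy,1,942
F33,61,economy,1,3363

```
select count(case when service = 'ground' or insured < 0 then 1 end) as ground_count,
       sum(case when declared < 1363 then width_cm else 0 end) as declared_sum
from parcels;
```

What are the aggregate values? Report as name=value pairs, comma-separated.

[ground_count: service = 'ground' or insured < 0]
parcel=F79: ✓ → 1
parcel=F87: ✗
parcel=F76: ✓ → 1
parcel=F83: ✗
parcel=F68: ✗
parcel=F18: ✗
parcel=F23: ✓ → 1
parcel=F88: ✗
parcel=F45: ✗
parcel=F82: ✗
parcel=F36: ✗
parcel=F33: ✗
ground_count = COUNT(1, 1, 1) = 3
—
[declared_sum: declared < 1363]
parcel=F79: ✗
parcel=F87: ✗
parcel=F76: ✗
parcel=F83: ✓ → 85
parcel=F68: ✗
parcel=F18: ✓ → 179
parcel=F23: ✓ → 161
parcel=F88: ✓ → 168
parcel=F45: ✗
parcel=F82: ✗
parcel=F36: ✓ → 18
parcel=F33: ✗
declared_sum = 85 + 179 + 161 + 168 + 18 = 611

ground_count=3, declared_sum=611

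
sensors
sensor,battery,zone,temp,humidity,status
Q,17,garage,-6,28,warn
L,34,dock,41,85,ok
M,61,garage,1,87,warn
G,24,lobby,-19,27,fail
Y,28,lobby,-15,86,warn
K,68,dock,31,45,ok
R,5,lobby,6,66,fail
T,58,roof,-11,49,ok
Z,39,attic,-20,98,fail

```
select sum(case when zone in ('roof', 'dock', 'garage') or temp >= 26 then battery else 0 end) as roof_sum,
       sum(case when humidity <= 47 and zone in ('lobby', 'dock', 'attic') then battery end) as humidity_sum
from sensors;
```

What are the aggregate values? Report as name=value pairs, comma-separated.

roof_sum=238, humidity_sum=92

[roof_sum: zone in ('roof', 'dock', 'garage') or temp >= 26]
sensor=Q: ✓ → 17
sensor=L: ✓ → 34
sensor=M: ✓ → 61
sensor=G: ✗
sensor=Y: ✗
sensor=K: ✓ → 68
sensor=R: ✗
sensor=T: ✓ → 58
sensor=Z: ✗
roof_sum = 17 + 34 + 61 + 68 + 58 = 238
—
[humidity_sum: humidity <= 47 and zone in ('lobby', 'dock', 'attic')]
sensor=Q: ✗
sensor=L: ✗
sensor=M: ✗
sensor=G: ✓ → 24
sensor=Y: ✗
sensor=K: ✓ → 68
sensor=R: ✗
sensor=T: ✗
sensor=Z: ✗
humidity_sum = 24 + 68 = 92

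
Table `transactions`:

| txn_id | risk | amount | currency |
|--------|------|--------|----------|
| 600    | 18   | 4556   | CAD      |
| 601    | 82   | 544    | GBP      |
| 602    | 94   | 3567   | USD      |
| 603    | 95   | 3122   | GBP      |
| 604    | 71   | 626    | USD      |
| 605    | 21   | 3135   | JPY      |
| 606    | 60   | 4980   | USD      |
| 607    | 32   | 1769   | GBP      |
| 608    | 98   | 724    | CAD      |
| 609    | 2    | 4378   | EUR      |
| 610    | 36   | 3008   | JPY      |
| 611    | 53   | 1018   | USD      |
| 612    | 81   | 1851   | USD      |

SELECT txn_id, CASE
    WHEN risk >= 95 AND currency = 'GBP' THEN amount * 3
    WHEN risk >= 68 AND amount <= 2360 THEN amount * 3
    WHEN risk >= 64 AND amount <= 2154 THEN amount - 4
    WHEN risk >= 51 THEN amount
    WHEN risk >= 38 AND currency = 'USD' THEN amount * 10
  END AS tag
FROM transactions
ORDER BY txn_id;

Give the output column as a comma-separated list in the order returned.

NULL, 1632, 3567, 9366, 1878, NULL, 4980, NULL, 2172, NULL, NULL, 1018, 5553

txn_id=600: (no match → NULL) → NULL
txn_id=601: risk >= 68 AND amount <= 2360 → 1632
txn_id=602: risk >= 51 → 3567
txn_id=603: risk >= 95 AND currency = 'GBP' → 9366
txn_id=604: risk >= 68 AND amount <= 2360 → 1878
txn_id=605: (no match → NULL) → NULL
txn_id=606: risk >= 51 → 4980
txn_id=607: (no match → NULL) → NULL
txn_id=608: risk >= 68 AND amount <= 2360 → 2172
txn_id=609: (no match → NULL) → NULL
txn_id=610: (no match → NULL) → NULL
txn_id=611: risk >= 51 → 1018
txn_id=612: risk >= 68 AND amount <= 2360 → 5553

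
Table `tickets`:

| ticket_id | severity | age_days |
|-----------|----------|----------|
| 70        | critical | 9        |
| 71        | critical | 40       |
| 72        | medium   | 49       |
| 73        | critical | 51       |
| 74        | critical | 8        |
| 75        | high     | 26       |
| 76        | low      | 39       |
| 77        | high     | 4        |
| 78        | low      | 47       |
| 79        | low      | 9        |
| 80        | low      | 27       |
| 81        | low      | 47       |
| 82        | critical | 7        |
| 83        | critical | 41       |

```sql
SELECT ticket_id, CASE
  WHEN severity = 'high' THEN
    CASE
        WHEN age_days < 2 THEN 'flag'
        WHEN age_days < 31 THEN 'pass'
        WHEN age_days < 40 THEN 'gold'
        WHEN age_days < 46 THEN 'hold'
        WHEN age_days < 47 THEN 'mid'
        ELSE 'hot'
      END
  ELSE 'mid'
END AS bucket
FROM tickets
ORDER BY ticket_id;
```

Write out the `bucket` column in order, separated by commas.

ticket_id=70: severity='critical' → outer ELSE → mid
ticket_id=71: severity='critical' → outer ELSE → mid
ticket_id=72: severity='medium' → outer ELSE → mid
ticket_id=73: severity='critical' → outer ELSE → mid
ticket_id=74: severity='critical' → outer ELSE → mid
ticket_id=75: severity='high' → inner[age_days < 31] → pass
ticket_id=76: severity='low' → outer ELSE → mid
ticket_id=77: severity='high' → inner[age_days < 31] → pass
ticket_id=78: severity='low' → outer ELSE → mid
ticket_id=79: severity='low' → outer ELSE → mid
ticket_id=80: severity='low' → outer ELSE → mid
ticket_id=81: severity='low' → outer ELSE → mid
ticket_id=82: severity='critical' → outer ELSE → mid
ticket_id=83: severity='critical' → outer ELSE → mid

mid, mid, mid, mid, mid, pass, mid, pass, mid, mid, mid, mid, mid, mid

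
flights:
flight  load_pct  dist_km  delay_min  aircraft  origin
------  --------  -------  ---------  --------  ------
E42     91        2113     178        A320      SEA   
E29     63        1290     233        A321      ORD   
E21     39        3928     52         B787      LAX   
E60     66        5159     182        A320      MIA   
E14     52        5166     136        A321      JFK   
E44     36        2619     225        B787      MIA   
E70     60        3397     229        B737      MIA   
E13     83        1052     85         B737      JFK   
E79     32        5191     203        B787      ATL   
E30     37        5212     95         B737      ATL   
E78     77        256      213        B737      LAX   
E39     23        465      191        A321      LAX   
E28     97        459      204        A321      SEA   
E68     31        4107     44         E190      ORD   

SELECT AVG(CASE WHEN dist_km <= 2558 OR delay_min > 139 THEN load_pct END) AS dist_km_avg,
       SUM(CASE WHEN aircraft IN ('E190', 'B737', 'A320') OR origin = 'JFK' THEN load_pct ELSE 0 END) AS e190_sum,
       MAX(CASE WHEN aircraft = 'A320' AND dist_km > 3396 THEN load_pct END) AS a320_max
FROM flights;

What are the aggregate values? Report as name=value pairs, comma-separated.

dist_km_avg=62.8, e190_sum=497, a320_max=66

[dist_km_avg: dist_km <= 2558 OR delay_min > 139]
flight=E42: ✓ → 91
flight=E29: ✓ → 63
flight=E21: ✗
flight=E60: ✓ → 66
flight=E14: ✗
flight=E44: ✓ → 36
flight=E70: ✓ → 60
flight=E13: ✓ → 83
flight=E79: ✓ → 32
flight=E30: ✗
flight=E78: ✓ → 77
flight=E39: ✓ → 23
flight=E28: ✓ → 97
flight=E68: ✗
dist_km_avg = (91 + 63 + 66 + 36 + 60 + 83 + 32 + 77 + 23 + 97) / 10 = 62.8
—
[e190_sum: aircraft IN ('E190', 'B737', 'A320') OR origin = 'JFK']
flight=E42: ✓ → 91
flight=E29: ✗
flight=E21: ✗
flight=E60: ✓ → 66
flight=E14: ✓ → 52
flight=E44: ✗
flight=E70: ✓ → 60
flight=E13: ✓ → 83
flight=E79: ✗
flight=E30: ✓ → 37
flight=E78: ✓ → 77
flight=E39: ✗
flight=E28: ✗
flight=E68: ✓ → 31
e190_sum = 91 + 66 + 52 + 60 + 83 + 37 + 77 + 31 = 497
—
[a320_max: aircraft = 'A320' AND dist_km > 3396]
flight=E42: ✗
flight=E29: ✗
flight=E21: ✗
flight=E60: ✓ → 66
flight=E14: ✗
flight=E44: ✗
flight=E70: ✗
flight=E13: ✗
flight=E79: ✗
flight=E30: ✗
flight=E78: ✗
flight=E39: ✗
flight=E28: ✗
flight=E68: ✗
a320_max = MAX(66) = 66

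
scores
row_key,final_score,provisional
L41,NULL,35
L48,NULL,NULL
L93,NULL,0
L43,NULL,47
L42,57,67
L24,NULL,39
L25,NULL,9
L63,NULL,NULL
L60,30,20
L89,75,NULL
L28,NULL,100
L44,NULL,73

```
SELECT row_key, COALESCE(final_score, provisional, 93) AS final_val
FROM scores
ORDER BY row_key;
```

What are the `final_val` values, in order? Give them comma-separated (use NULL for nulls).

row_key=L24: final_score=NULL, provisional=39 → 39
row_key=L25: final_score=NULL, provisional=9 → 9
row_key=L28: final_score=NULL, provisional=100 → 100
row_key=L41: final_score=NULL, provisional=35 → 35
row_key=L42: final_score=57 → 57
row_key=L43: final_score=NULL, provisional=47 → 47
row_key=L44: final_score=NULL, provisional=73 → 73
row_key=L48: final_score=NULL, provisional=NULL, → literal 93 → 93
row_key=L60: final_score=30 → 30
row_key=L63: final_score=NULL, provisional=NULL, → literal 93 → 93
row_key=L89: final_score=75 → 75
row_key=L93: final_score=NULL, provisional=0 → 0

39, 9, 100, 35, 57, 47, 73, 93, 30, 93, 75, 0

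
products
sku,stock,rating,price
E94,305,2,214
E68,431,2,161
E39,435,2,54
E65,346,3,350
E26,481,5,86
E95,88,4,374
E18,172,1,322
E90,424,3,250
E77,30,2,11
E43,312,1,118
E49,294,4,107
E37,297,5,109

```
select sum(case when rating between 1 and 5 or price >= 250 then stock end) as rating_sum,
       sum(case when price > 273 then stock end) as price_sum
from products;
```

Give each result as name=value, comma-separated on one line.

rating_sum=3615, price_sum=606

[rating_sum: rating between 1 and 5 or price >= 250]
sku=E94: ✓ → 305
sku=E68: ✓ → 431
sku=E39: ✓ → 435
sku=E65: ✓ → 346
sku=E26: ✓ → 481
sku=E95: ✓ → 88
sku=E18: ✓ → 172
sku=E90: ✓ → 424
sku=E77: ✓ → 30
sku=E43: ✓ → 312
sku=E49: ✓ → 294
sku=E37: ✓ → 297
rating_sum = 305 + 431 + 435 + 346 + 481 + 88 + 172 + 424 + 30 + 312 + 294 + 297 = 3615
—
[price_sum: price > 273]
sku=E94: ✗
sku=E68: ✗
sku=E39: ✗
sku=E65: ✓ → 346
sku=E26: ✗
sku=E95: ✓ → 88
sku=E18: ✓ → 172
sku=E90: ✗
sku=E77: ✗
sku=E43: ✗
sku=E49: ✗
sku=E37: ✗
price_sum = 346 + 88 + 172 = 606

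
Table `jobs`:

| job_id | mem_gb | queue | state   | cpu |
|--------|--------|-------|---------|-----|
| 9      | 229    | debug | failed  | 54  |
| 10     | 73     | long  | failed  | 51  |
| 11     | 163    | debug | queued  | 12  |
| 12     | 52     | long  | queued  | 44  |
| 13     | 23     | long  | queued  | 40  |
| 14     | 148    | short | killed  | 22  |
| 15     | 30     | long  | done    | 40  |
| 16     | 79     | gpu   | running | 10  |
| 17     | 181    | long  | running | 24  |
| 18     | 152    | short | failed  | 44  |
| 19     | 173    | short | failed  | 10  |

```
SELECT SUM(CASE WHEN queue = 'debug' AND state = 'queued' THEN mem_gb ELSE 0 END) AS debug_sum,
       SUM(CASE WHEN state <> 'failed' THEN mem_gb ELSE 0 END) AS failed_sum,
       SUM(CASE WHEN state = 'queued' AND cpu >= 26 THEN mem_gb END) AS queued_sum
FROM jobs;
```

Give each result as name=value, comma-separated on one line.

[debug_sum: queue = 'debug' AND state = 'queued']
job_id=9: ✗
job_id=10: ✗
job_id=11: ✓ → 163
job_id=12: ✗
job_id=13: ✗
job_id=14: ✗
job_id=15: ✗
job_id=16: ✗
job_id=17: ✗
job_id=18: ✗
job_id=19: ✗
debug_sum = 163
—
[failed_sum: state <> 'failed']
job_id=9: ✗
job_id=10: ✗
job_id=11: ✓ → 163
job_id=12: ✓ → 52
job_id=13: ✓ → 23
job_id=14: ✓ → 148
job_id=15: ✓ → 30
job_id=16: ✓ → 79
job_id=17: ✓ → 181
job_id=18: ✗
job_id=19: ✗
failed_sum = 163 + 52 + 23 + 148 + 30 + 79 + 181 = 676
—
[queued_sum: state = 'queued' AND cpu >= 26]
job_id=9: ✗
job_id=10: ✗
job_id=11: ✗
job_id=12: ✓ → 52
job_id=13: ✓ → 23
job_id=14: ✗
job_id=15: ✗
job_id=16: ✗
job_id=17: ✗
job_id=18: ✗
job_id=19: ✗
queued_sum = 52 + 23 = 75

debug_sum=163, failed_sum=676, queued_sum=75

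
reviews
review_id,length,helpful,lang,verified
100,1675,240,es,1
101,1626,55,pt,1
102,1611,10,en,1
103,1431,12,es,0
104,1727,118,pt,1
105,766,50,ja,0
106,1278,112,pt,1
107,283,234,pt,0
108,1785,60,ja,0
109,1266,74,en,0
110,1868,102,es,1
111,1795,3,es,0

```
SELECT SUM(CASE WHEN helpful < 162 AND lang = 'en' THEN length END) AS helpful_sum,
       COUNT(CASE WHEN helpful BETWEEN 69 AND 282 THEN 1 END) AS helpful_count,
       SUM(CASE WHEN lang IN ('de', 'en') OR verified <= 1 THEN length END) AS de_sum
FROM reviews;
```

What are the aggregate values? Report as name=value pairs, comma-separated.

helpful_sum=2877, helpful_count=6, de_sum=17111

[helpful_sum: helpful < 162 AND lang = 'en']
review_id=100: ✗
review_id=101: ✗
review_id=102: ✓ → 1611
review_id=103: ✗
review_id=104: ✗
review_id=105: ✗
review_id=106: ✗
review_id=107: ✗
review_id=108: ✗
review_id=109: ✓ → 1266
review_id=110: ✗
review_id=111: ✗
helpful_sum = 1611 + 1266 = 2877
—
[helpful_count: helpful BETWEEN 69 AND 282]
review_id=100: ✓ → 1
review_id=101: ✗
review_id=102: ✗
review_id=103: ✗
review_id=104: ✓ → 1
review_id=105: ✗
review_id=106: ✓ → 1
review_id=107: ✓ → 1
review_id=108: ✗
review_id=109: ✓ → 1
review_id=110: ✓ → 1
review_id=111: ✗
helpful_count = COUNT(1, 1, 1, 1, 1, 1) = 6
—
[de_sum: lang IN ('de', 'en') OR verified <= 1]
review_id=100: ✓ → 1675
review_id=101: ✓ → 1626
review_id=102: ✓ → 1611
review_id=103: ✓ → 1431
review_id=104: ✓ → 1727
review_id=105: ✓ → 766
review_id=106: ✓ → 1278
review_id=107: ✓ → 283
review_id=108: ✓ → 1785
review_id=109: ✓ → 1266
review_id=110: ✓ → 1868
review_id=111: ✓ → 1795
de_sum = 1675 + 1626 + 1611 + 1431 + 1727 + 766 + 1278 + 283 + 1785 + 1266 + 1868 + 1795 = 17111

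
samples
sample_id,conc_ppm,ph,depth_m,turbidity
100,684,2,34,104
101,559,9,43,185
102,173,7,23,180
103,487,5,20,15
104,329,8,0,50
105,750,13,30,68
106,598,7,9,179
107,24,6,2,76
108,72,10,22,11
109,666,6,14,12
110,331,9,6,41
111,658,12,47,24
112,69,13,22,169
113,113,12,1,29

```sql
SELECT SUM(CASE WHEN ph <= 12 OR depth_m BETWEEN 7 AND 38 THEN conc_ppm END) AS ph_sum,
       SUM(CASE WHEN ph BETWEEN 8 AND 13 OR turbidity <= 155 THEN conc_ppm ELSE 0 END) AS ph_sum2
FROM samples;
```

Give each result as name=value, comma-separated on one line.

ph_sum=5513, ph_sum2=4742

[ph_sum: ph <= 12 OR depth_m BETWEEN 7 AND 38]
sample_id=100: ✓ → 684
sample_id=101: ✓ → 559
sample_id=102: ✓ → 173
sample_id=103: ✓ → 487
sample_id=104: ✓ → 329
sample_id=105: ✓ → 750
sample_id=106: ✓ → 598
sample_id=107: ✓ → 24
sample_id=108: ✓ → 72
sample_id=109: ✓ → 666
sample_id=110: ✓ → 331
sample_id=111: ✓ → 658
sample_id=112: ✓ → 69
sample_id=113: ✓ → 113
ph_sum = 684 + 559 + 173 + 487 + 329 + 750 + 598 + 24 + 72 + 666 + 331 + 658 + 69 + 113 = 5513
—
[ph_sum2: ph BETWEEN 8 AND 13 OR turbidity <= 155]
sample_id=100: ✓ → 684
sample_id=101: ✓ → 559
sample_id=102: ✗
sample_id=103: ✓ → 487
sample_id=104: ✓ → 329
sample_id=105: ✓ → 750
sample_id=106: ✗
sample_id=107: ✓ → 24
sample_id=108: ✓ → 72
sample_id=109: ✓ → 666
sample_id=110: ✓ → 331
sample_id=111: ✓ → 658
sample_id=112: ✓ → 69
sample_id=113: ✓ → 113
ph_sum2 = 684 + 559 + 487 + 329 + 750 + 24 + 72 + 666 + 331 + 658 + 69 + 113 = 4742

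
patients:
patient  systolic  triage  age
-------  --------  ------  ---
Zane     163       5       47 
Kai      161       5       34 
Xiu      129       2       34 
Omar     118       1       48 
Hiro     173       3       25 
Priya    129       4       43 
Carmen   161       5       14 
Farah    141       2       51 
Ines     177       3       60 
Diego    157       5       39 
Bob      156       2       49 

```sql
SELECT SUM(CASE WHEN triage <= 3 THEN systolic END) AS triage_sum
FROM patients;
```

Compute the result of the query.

894

patient=Zane: ✗
patient=Kai: ✗
patient=Xiu: ✓ → 129
patient=Omar: ✓ → 118
patient=Hiro: ✓ → 173
patient=Priya: ✗
patient=Carmen: ✗
patient=Farah: ✓ → 141
patient=Ines: ✓ → 177
patient=Diego: ✗
patient=Bob: ✓ → 156
triage_sum = 129 + 118 + 173 + 141 + 177 + 156 = 894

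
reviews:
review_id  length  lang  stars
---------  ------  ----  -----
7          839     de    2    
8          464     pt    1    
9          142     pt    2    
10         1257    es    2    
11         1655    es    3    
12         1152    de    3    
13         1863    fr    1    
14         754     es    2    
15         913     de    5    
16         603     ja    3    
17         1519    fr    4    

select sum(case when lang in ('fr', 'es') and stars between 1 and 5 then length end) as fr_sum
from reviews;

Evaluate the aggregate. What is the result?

review_id=7: ✗
review_id=8: ✗
review_id=9: ✗
review_id=10: ✓ → 1257
review_id=11: ✓ → 1655
review_id=12: ✗
review_id=13: ✓ → 1863
review_id=14: ✓ → 754
review_id=15: ✗
review_id=16: ✗
review_id=17: ✓ → 1519
fr_sum = 1257 + 1655 + 1863 + 754 + 1519 = 7048

7048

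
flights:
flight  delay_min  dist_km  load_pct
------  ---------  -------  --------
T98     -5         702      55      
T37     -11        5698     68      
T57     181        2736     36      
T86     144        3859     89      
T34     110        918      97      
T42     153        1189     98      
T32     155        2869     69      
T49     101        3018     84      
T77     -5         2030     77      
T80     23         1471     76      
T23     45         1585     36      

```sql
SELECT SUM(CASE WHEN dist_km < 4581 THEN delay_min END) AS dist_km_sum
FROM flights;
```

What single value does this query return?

flight=T98: ✓ → -5
flight=T37: ✗
flight=T57: ✓ → 181
flight=T86: ✓ → 144
flight=T34: ✓ → 110
flight=T42: ✓ → 153
flight=T32: ✓ → 155
flight=T49: ✓ → 101
flight=T77: ✓ → -5
flight=T80: ✓ → 23
flight=T23: ✓ → 45
dist_km_sum = -5 + 181 + 144 + 110 + 153 + 155 + 101 + -5 + 23 + 45 = 902

902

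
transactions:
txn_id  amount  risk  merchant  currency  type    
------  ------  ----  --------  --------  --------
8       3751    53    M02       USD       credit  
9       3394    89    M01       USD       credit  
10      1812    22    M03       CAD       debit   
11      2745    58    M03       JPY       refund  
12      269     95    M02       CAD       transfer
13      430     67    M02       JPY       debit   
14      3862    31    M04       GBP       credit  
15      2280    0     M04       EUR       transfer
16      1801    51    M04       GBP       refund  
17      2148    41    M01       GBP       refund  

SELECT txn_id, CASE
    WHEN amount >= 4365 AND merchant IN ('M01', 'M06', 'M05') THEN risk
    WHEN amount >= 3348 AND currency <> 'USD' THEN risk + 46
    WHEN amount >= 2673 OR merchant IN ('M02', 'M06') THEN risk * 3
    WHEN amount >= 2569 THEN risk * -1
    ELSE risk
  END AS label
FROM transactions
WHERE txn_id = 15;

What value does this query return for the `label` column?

txn_id = 15: amount=2280, risk=0, merchant=M04, currency=EUR, type=transfer.
amount >= 4365 AND merchant IN ('M01', 'M06', 'M05') → false
amount >= 3348 AND currency <> 'USD' → false
amount >= 2673 OR merchant IN ('M02', 'M06') → false
amount >= 2569 → false
No prior WHEN matched → ELSE → 0

0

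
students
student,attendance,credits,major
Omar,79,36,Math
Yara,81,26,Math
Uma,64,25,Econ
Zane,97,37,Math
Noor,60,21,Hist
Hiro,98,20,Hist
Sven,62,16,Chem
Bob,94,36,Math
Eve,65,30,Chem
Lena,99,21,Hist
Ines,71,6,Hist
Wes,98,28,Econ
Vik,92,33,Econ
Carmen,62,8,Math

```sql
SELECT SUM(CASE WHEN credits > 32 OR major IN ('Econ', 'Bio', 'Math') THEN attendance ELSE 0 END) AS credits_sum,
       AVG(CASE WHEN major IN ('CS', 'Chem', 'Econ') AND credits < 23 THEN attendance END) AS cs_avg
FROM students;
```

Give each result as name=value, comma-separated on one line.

[credits_sum: credits > 32 OR major IN ('Econ', 'Bio', 'Math')]
student=Omar: ✓ → 79
student=Yara: ✓ → 81
student=Uma: ✓ → 64
student=Zane: ✓ → 97
student=Noor: ✗
student=Hiro: ✗
student=Sven: ✗
student=Bob: ✓ → 94
student=Eve: ✗
student=Lena: ✗
student=Ines: ✗
student=Wes: ✓ → 98
student=Vik: ✓ → 92
student=Carmen: ✓ → 62
credits_sum = 79 + 81 + 64 + 97 + 94 + 98 + 92 + 62 = 667
—
[cs_avg: major IN ('CS', 'Chem', 'Econ') AND credits < 23]
student=Omar: ✗
student=Yara: ✗
student=Uma: ✗
student=Zane: ✗
student=Noor: ✗
student=Hiro: ✗
student=Sven: ✓ → 62
student=Bob: ✗
student=Eve: ✗
student=Lena: ✗
student=Ines: ✗
student=Wes: ✗
student=Vik: ✗
student=Carmen: ✗
cs_avg = 62

credits_sum=667, cs_avg=62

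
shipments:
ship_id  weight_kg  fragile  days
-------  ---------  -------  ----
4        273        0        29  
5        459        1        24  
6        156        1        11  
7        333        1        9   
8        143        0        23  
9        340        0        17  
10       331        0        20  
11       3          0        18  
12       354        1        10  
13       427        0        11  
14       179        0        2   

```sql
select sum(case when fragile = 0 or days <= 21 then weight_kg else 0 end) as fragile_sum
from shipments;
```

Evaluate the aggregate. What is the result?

ship_id=4: ✓ → 273
ship_id=5: ✗
ship_id=6: ✓ → 156
ship_id=7: ✓ → 333
ship_id=8: ✓ → 143
ship_id=9: ✓ → 340
ship_id=10: ✓ → 331
ship_id=11: ✓ → 3
ship_id=12: ✓ → 354
ship_id=13: ✓ → 427
ship_id=14: ✓ → 179
fragile_sum = 273 + 156 + 333 + 143 + 340 + 331 + 3 + 354 + 427 + 179 = 2539

2539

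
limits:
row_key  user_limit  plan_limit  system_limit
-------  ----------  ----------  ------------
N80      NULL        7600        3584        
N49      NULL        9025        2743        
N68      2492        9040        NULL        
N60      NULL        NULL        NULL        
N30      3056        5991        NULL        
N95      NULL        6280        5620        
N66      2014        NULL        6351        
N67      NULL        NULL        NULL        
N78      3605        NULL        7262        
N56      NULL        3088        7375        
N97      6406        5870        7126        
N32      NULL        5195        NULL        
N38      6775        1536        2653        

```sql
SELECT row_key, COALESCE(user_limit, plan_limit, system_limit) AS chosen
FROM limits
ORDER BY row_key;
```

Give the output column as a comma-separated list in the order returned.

row_key=N30: user_limit=3056 → 3056
row_key=N32: user_limit=NULL, plan_limit=5195 → 5195
row_key=N38: user_limit=6775 → 6775
row_key=N49: user_limit=NULL, plan_limit=9025 → 9025
row_key=N56: user_limit=NULL, plan_limit=3088 → 3088
row_key=N60: user_limit=NULL, plan_limit=NULL, system_limit=NULL (all NULL) → NULL
row_key=N66: user_limit=2014 → 2014
row_key=N67: user_limit=NULL, plan_limit=NULL, system_limit=NULL (all NULL) → NULL
row_key=N68: user_limit=2492 → 2492
row_key=N78: user_limit=3605 → 3605
row_key=N80: user_limit=NULL, plan_limit=7600 → 7600
row_key=N95: user_limit=NULL, plan_limit=6280 → 6280
row_key=N97: user_limit=6406 → 6406

3056, 5195, 6775, 9025, 3088, NULL, 2014, NULL, 2492, 3605, 7600, 6280, 6406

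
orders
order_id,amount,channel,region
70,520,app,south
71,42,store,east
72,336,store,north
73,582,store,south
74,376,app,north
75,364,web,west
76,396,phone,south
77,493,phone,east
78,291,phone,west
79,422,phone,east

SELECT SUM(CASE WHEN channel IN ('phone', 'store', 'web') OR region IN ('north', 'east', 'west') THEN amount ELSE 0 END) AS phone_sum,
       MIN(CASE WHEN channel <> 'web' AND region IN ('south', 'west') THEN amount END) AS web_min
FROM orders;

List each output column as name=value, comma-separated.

[phone_sum: channel IN ('phone', 'store', 'web') OR region IN ('north', 'east', 'west')]
order_id=70: ✗
order_id=71: ✓ → 42
order_id=72: ✓ → 336
order_id=73: ✓ → 582
order_id=74: ✓ → 376
order_id=75: ✓ → 364
order_id=76: ✓ → 396
order_id=77: ✓ → 493
order_id=78: ✓ → 291
order_id=79: ✓ → 422
phone_sum = 42 + 336 + 582 + 376 + 364 + 396 + 493 + 291 + 422 = 3302
—
[web_min: channel <> 'web' AND region IN ('south', 'west')]
order_id=70: ✓ → 520
order_id=71: ✗
order_id=72: ✗
order_id=73: ✓ → 582
order_id=74: ✗
order_id=75: ✗
order_id=76: ✓ → 396
order_id=77: ✗
order_id=78: ✓ → 291
order_id=79: ✗
web_min = MIN(520, 582, 396, 291) = 291

phone_sum=3302, web_min=291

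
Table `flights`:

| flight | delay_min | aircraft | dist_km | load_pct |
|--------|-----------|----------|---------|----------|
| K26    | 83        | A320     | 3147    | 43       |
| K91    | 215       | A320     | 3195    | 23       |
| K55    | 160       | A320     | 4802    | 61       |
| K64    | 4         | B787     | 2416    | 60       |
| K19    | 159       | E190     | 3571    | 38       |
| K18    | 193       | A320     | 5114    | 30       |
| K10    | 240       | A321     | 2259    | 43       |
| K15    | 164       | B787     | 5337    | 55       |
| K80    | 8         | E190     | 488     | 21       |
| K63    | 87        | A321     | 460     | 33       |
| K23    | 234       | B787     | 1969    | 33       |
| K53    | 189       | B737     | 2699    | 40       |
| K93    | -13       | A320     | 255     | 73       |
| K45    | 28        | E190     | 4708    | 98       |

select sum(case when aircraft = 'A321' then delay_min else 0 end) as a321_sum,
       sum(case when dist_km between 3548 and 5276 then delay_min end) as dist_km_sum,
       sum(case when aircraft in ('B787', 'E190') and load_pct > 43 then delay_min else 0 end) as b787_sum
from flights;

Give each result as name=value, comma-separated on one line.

a321_sum=327, dist_km_sum=540, b787_sum=196

[a321_sum: aircraft = 'A321']
flight=K26: ✗
flight=K91: ✗
flight=K55: ✗
flight=K64: ✗
flight=K19: ✗
flight=K18: ✗
flight=K10: ✓ → 240
flight=K15: ✗
flight=K80: ✗
flight=K63: ✓ → 87
flight=K23: ✗
flight=K53: ✗
flight=K93: ✗
flight=K45: ✗
a321_sum = 240 + 87 = 327
—
[dist_km_sum: dist_km between 3548 and 5276]
flight=K26: ✗
flight=K91: ✗
flight=K55: ✓ → 160
flight=K64: ✗
flight=K19: ✓ → 159
flight=K18: ✓ → 193
flight=K10: ✗
flight=K15: ✗
flight=K80: ✗
flight=K63: ✗
flight=K23: ✗
flight=K53: ✗
flight=K93: ✗
flight=K45: ✓ → 28
dist_km_sum = 160 + 159 + 193 + 28 = 540
—
[b787_sum: aircraft in ('B787', 'E190') and load_pct > 43]
flight=K26: ✗
flight=K91: ✗
flight=K55: ✗
flight=K64: ✓ → 4
flight=K19: ✗
flight=K18: ✗
flight=K10: ✗
flight=K15: ✓ → 164
flight=K80: ✗
flight=K63: ✗
flight=K23: ✗
flight=K53: ✗
flight=K93: ✗
flight=K45: ✓ → 28
b787_sum = 4 + 164 + 28 = 196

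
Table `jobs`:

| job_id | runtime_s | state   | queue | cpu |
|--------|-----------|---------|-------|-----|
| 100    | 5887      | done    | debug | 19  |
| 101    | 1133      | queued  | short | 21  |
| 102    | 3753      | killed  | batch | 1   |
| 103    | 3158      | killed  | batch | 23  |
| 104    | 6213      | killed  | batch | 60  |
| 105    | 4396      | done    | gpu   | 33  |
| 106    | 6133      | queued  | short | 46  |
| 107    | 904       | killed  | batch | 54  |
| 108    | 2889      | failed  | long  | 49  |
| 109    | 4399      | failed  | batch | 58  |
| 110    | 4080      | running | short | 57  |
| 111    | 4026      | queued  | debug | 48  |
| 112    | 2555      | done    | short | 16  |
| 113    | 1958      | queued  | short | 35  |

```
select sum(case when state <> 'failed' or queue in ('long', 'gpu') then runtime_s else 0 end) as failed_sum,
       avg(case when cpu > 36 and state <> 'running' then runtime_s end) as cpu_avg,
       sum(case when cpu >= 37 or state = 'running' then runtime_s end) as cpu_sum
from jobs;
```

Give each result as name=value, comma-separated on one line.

[failed_sum: state <> 'failed' or queue in ('long', 'gpu')]
job_id=100: ✓ → 5887
job_id=101: ✓ → 1133
job_id=102: ✓ → 3753
job_id=103: ✓ → 3158
job_id=104: ✓ → 6213
job_id=105: ✓ → 4396
job_id=106: ✓ → 6133
job_id=107: ✓ → 904
job_id=108: ✓ → 2889
job_id=109: ✗
job_id=110: ✓ → 4080
job_id=111: ✓ → 4026
job_id=112: ✓ → 2555
job_id=113: ✓ → 1958
failed_sum = 5887 + 1133 + 3753 + 3158 + 6213 + 4396 + 6133 + 904 + 2889 + 4080 + 4026 + 2555 + 1958 = 47085
—
[cpu_avg: cpu > 36 and state <> 'running']
job_id=100: ✗
job_id=101: ✗
job_id=102: ✗
job_id=103: ✗
job_id=104: ✓ → 6213
job_id=105: ✗
job_id=106: ✓ → 6133
job_id=107: ✓ → 904
job_id=108: ✓ → 2889
job_id=109: ✓ → 4399
job_id=110: ✗
job_id=111: ✓ → 4026
job_id=112: ✗
job_id=113: ✗
cpu_avg = (6213 + 6133 + 904 + 2889 + 4399 + 4026) / 6 = 4094
—
[cpu_sum: cpu >= 37 or state = 'running']
job_id=100: ✗
job_id=101: ✗
job_id=102: ✗
job_id=103: ✗
job_id=104: ✓ → 6213
job_id=105: ✗
job_id=106: ✓ → 6133
job_id=107: ✓ → 904
job_id=108: ✓ → 2889
job_id=109: ✓ → 4399
job_id=110: ✓ → 4080
job_id=111: ✓ → 4026
job_id=112: ✗
job_id=113: ✗
cpu_sum = 6213 + 6133 + 904 + 2889 + 4399 + 4080 + 4026 = 28644

failed_sum=47085, cpu_avg=4094, cpu_sum=28644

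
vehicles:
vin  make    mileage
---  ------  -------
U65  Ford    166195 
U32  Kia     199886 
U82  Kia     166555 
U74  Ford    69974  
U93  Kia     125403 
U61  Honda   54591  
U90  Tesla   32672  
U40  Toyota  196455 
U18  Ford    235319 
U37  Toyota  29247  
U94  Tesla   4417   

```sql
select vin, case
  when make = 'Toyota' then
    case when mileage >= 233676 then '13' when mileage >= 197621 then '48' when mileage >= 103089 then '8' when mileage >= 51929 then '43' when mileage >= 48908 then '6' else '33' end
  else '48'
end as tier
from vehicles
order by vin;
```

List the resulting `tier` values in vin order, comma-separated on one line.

vin=U18: make='Ford' → outer ELSE → 48
vin=U32: make='Kia' → outer ELSE → 48
vin=U37: make='Toyota' → inner[ELSE] → 33
vin=U40: make='Toyota' → inner[mileage >= 103089] → 8
vin=U61: make='Honda' → outer ELSE → 48
vin=U65: make='Ford' → outer ELSE → 48
vin=U74: make='Ford' → outer ELSE → 48
vin=U82: make='Kia' → outer ELSE → 48
vin=U90: make='Tesla' → outer ELSE → 48
vin=U93: make='Kia' → outer ELSE → 48
vin=U94: make='Tesla' → outer ELSE → 48

48, 48, 33, 8, 48, 48, 48, 48, 48, 48, 48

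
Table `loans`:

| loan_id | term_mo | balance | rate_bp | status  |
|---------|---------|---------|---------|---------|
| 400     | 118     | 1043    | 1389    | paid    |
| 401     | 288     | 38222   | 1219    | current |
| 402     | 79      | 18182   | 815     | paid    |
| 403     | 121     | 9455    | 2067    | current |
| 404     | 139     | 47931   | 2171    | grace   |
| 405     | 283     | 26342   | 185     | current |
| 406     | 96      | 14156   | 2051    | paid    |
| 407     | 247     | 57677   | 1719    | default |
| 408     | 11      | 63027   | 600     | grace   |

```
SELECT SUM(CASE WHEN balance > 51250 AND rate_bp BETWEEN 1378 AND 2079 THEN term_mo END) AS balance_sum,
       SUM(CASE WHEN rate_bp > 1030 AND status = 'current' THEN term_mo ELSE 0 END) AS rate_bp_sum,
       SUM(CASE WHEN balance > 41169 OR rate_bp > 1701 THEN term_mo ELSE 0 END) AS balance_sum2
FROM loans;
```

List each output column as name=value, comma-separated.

[balance_sum: balance > 51250 AND rate_bp BETWEEN 1378 AND 2079]
loan_id=400: ✗
loan_id=401: ✗
loan_id=402: ✗
loan_id=403: ✗
loan_id=404: ✗
loan_id=405: ✗
loan_id=406: ✗
loan_id=407: ✓ → 247
loan_id=408: ✗
balance_sum = 247
—
[rate_bp_sum: rate_bp > 1030 AND status = 'current']
loan_id=400: ✗
loan_id=401: ✓ → 288
loan_id=402: ✗
loan_id=403: ✓ → 121
loan_id=404: ✗
loan_id=405: ✗
loan_id=406: ✗
loan_id=407: ✗
loan_id=408: ✗
rate_bp_sum = 288 + 121 = 409
—
[balance_sum2: balance > 41169 OR rate_bp > 1701]
loan_id=400: ✗
loan_id=401: ✗
loan_id=402: ✗
loan_id=403: ✓ → 121
loan_id=404: ✓ → 139
loan_id=405: ✗
loan_id=406: ✓ → 96
loan_id=407: ✓ → 247
loan_id=408: ✓ → 11
balance_sum2 = 121 + 139 + 96 + 247 + 11 = 614

balance_sum=247, rate_bp_sum=409, balance_sum2=614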